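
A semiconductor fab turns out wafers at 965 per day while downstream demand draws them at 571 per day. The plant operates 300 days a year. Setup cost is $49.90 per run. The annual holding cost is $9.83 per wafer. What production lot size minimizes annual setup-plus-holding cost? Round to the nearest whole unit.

Q* ≈ 2,064 wafers

Annual demand D = 571 × 300 = 171,300.
Production build-up factor (1 − d/p) = 1 − 571/965 = 0.4083.
Q* = √(2DS / (H(1 − d/p))) = √(2 × 171,300 × 49.9 / (9.83 × 0.4083)).
= √(17,095,740 / 4.0135) ≈ 2063.872.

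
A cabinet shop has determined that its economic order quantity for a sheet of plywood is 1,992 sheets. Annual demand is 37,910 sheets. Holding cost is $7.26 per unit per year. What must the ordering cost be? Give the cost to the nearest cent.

S ≈ $379.95

Squaring Q* = √(2DS/H) gives Q*² = 2DS/H.
From Q* = √(2DS/H): S = Q*²H / (2D) = 1,992² × 7.26 / (2 × 37,910) = 379.9544.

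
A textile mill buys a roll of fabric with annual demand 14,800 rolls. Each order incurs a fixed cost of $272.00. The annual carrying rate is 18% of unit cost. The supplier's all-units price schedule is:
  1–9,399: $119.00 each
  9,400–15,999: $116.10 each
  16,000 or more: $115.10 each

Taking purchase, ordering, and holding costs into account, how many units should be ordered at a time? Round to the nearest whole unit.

Q* ≈ 613 rolls

Holding cost per unit per year at price C is H = 0.18·C.
Evaluate total cost at each tier's feasible EOQ or, if the EOQ is below the tier, at the tier's minimum quantity.
EOQ at $119.00 = 613.1 (feasible in tier 1): TC = 14,800×$119.00 + (14,800/613.1)×272 + (613.1/2)×0.18×$119.00 = $1,774,332.28.
EOQ at $116.10 = 620.7 < 9400, so use break Q=9400: TC = 14,800×$116.10 + (14,800/9400.0)×272 + (9400.0/2)×0.18×$116.10 = $1,816,928.86.
EOQ at $115.10 = 623.4 < 16000, so use break Q=16000: TC = 14,800×$115.10 + (14,800/16000.0)×272 + (16000.0/2)×0.18×$115.10 = $1,869,475.60.
Lowest total cost is $1,774,332.28 at Q = 613.1.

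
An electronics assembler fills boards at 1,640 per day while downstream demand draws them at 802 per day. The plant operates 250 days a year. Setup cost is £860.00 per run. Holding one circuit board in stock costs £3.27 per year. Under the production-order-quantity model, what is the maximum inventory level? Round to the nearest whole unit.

Annual demand D = 802 × 250 = 200,500.
Production build-up factor (1 − d/p) = 1 − 802/1,640 = 0.5110.
Q* = √(2DS / (H(1 − d/p))) = √(2 × 200,500 × 860 / (3.27 × 0.5110)).
= √(344,860,000 / 1.6709) ≈ 14366.383.
Maximum inventory = Q*(1 − d/p) = 14366.383 × 0.5110 ≈ 7340.871.

I_max ≈ 7,341 boards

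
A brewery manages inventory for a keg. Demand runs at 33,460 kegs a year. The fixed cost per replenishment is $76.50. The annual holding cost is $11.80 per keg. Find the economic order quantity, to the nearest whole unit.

EOQ = √(2DS / H) = √(2 × 33,460 × 76.5 / 11.8).
= √(5,119,380 / 11.8) = √433,845.7627 ≈ 658.670.

Q* ≈ 659 kegs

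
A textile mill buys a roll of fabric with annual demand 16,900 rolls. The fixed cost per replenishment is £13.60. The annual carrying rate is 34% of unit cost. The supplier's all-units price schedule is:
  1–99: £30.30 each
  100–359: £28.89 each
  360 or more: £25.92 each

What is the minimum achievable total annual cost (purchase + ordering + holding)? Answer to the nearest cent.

TC* ≈ £440,272.75

Holding cost per unit per year at price C is H = 0.34·C.
Candidates are each tier's EOQ (if it falls in that tier) and each price-break quantity.
Tier 1 (£30.30): EOQ = 211.2 exceeds tier's upper bound 99, so this tier is dominated.
EOQ at £28.89 = 216.3 (feasible in tier 2): TC = 16,900×£28.89 + (16,900/216.3)×13.6 + (216.3/2)×0.34×£28.89 = £490,365.91.
EOQ at £25.92 = 228.4 < 360, so use break Q=360: TC = 16,900×£25.92 + (16,900/360.0)×13.6 + (360.0/2)×0.34×£25.92 = £440,272.75.
Lowest total cost among the candidates is at Q = 360.0.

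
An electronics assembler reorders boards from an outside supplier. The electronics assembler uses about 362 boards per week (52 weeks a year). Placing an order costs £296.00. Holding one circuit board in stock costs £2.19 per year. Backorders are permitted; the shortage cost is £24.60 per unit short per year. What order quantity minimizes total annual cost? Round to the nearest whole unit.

Annual demand D = 362 × 52 = 18,824.
With planned backorders, Q* = √(2DS/H) · √((H+B)/B).
√(2DS/H) = √(2 × 18,824 × 296 / 2.19) = 2255.770.
√((H+B)/B) = √((2.19+24.6)/24.6) = 1.0436.
Q* ≈ 2354.038.

Q* ≈ 2,354 boards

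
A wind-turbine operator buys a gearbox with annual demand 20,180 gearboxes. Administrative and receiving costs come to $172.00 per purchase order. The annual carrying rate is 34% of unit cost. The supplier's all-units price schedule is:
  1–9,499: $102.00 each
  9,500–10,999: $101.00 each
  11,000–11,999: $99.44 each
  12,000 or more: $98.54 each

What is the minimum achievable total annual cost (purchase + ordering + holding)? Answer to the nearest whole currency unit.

Holding cost per unit per year at price C is H = 0.34·C.
For each price level, check whether its EOQ is feasible; otherwise the best quantity at that price is the breakpoint.
EOQ at $102.00 = 447.4 (feasible in tier 1): TC = 20,180×$102.00 + (20,180/447.4)×172 + (447.4/2)×0.34×$102.00 = $2,073,875.98.
EOQ at $101.00 = 449.6 < 9500, so use break Q=9500: TC = 20,180×$101.00 + (20,180/9500.0)×172 + (9500.0/2)×0.34×$101.00 = $2,201,660.36.
EOQ at $99.44 = 453.1 < 11000, so use break Q=11000: TC = 20,180×$99.44 + (20,180/11000.0)×172 + (11000.0/2)×0.34×$99.44 = $2,192,967.54.
EOQ at $98.54 = 455.2 < 12000, so use break Q=12000: TC = 20,180×$98.54 + (20,180/12000.0)×172 + (12000.0/2)×0.34×$98.54 = $2,189,848.05.
Lowest total cost among the candidates is at Q = 447.4.

TC* ≈ $2,073,876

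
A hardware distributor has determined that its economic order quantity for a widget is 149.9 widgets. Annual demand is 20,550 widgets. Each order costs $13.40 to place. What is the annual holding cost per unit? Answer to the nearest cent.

Invert the EOQ relation Q*² = 2DS/H.
From Q* = √(2DS/H): H = 2DS / Q*² = 2 × 20,550 × 13.4 / 149.9² = 24.5100.

H ≈ $24.51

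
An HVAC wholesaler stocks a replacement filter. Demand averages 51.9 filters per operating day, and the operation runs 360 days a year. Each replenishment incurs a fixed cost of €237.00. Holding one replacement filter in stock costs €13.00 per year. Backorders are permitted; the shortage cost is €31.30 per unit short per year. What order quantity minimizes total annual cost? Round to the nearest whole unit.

Annual demand D = 51.9 × 360 = 18,684.
With planned backorders, Q* = √(2DS/H) · √((H+B)/B).
√(2DS/H) = √(2 × 18,684 × 237 / 13) = 825.377.
√((H+B)/B) = √((13+31.3)/31.3) = 1.1897.
Q* ≈ 981.934.

Q* ≈ 982 filters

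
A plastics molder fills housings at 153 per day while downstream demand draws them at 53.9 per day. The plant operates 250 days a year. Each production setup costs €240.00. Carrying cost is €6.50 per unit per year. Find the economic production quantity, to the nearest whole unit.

Annual demand D = 53.9 × 250 = 13,475.
Production build-up factor (1 − d/p) = 1 − 53.9/153 = 0.6477.
Q* = √(2DS / (H(1 − d/p))) = √(2 × 13,475 × 240 / (6.5 × 0.6477)).
= √(6,468,000 / 4.2101) ≈ 1239.473.

Q* ≈ 1,239 housings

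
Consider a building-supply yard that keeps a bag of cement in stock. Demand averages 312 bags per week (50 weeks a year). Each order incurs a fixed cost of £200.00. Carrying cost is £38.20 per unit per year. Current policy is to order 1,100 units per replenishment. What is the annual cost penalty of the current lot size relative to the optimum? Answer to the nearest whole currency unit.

Annual demand D = 312 × 50 = 15,600.
EOQ = √(2DS/H) = √(2 × 15,600 × 200 / 38.2) ≈ 404.17.
Cost at Q* = (D/Q*)S + (Q*/2)H = √(2DSH) ≈ £15,439.17.
Cost at Q = 1,100: (15,600/1,100)×200 + (1,100/2)×38.2 = £2,836.36 + £21,010.00 = £23,846.36.
Excess = £23,846.36 − £15,439.17 = £8,407.19.

Extra cost ≈ £8,407 per year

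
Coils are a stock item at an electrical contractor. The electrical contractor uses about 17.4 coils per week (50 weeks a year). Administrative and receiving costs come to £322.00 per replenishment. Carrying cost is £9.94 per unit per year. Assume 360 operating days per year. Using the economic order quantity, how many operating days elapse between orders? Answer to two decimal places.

T ≈ 98.24 days

Annual demand D = 17.4 × 50 = 870.
The optimal lot size = √(2DS/H) = √(2 × 870 × 322 / 9.94) ≈ 237.42.
Cycle time = Q*/D × 360 = 237.42 / 870 × 360 ≈ 98.241 days.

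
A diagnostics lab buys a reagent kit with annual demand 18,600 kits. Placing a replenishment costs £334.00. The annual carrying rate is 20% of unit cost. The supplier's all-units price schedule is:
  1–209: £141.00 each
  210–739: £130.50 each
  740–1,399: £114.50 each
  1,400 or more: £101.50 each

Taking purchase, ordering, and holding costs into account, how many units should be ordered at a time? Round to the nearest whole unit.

Q* ≈ 1,400 kits

Holding cost per unit per year at price C is H = 0.20·C.
Candidates are each tier's EOQ (if it falls in that tier) and each price-break quantity.
Tier 1 (£141.00): EOQ = 663.8 exceeds tier's upper bound 209, so this tier is dominated.
EOQ at £130.50 = 690.0 (feasible in tier 2): TC = 18,600×£130.50 + (18,600/690.0)×334 + (690.0/2)×0.20×£130.50 = £2,445,307.98.
EOQ at £114.50 = 736.6 < 740, so use break Q=740: TC = 18,600×£114.50 + (18,600/740.0)×334 + (740.0/2)×0.20×£114.50 = £2,146,568.14.
EOQ at £101.50 = 782.3 < 1400, so use break Q=1400: TC = 18,600×£101.50 + (18,600/1400.0)×334 + (1400.0/2)×0.20×£101.50 = £1,906,547.43.
Lowest total cost is £1,906,547.43 at Q = 1400.0.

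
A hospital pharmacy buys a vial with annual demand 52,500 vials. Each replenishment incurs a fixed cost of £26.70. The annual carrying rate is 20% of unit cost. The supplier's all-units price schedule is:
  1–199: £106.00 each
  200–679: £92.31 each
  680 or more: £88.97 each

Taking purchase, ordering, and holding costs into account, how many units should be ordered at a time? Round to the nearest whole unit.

Holding cost per unit per year at price C is H = 0.20·C.
Candidates are each tier's EOQ (if it falls in that tier) and each price-break quantity.
Tier 1 (£106.00): EOQ = 363.6 exceeds tier's upper bound 199, so this tier is dominated.
EOQ at £92.31 = 389.7 (feasible in tier 2): TC = 52,500×£92.31 + (52,500/389.7)×26.7 + (389.7/2)×0.20×£92.31 = £4,853,469.32.
EOQ at £88.97 = 396.9 < 680, so use break Q=680: TC = 52,500×£88.97 + (52,500/680.0)×26.7 + (680.0/2)×0.20×£88.97 = £4,679,036.36.
Lowest total cost is £4,679,036.36 at Q = 680.0.

Q* ≈ 680 vials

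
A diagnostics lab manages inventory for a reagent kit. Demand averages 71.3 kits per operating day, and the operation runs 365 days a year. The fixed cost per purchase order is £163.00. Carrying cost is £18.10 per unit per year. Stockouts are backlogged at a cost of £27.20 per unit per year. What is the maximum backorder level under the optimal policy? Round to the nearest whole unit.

Annual demand D = 71.3 × 365 = 26,024.5.
With planned backorders, Q* = √(2DS/H) · √((H+B)/B).
√(2DS/H) = √(2 × 26,024.5 × 163 / 18.1) = 684.638.
√((H+B)/B) = √((18.1+27.2)/27.2) = 1.2905.
Q* ≈ 883.538.
S* = Q* · H/(H+B) = 883.538 × 18.1/45.3 ≈ 353.025.

S* ≈ 353 kits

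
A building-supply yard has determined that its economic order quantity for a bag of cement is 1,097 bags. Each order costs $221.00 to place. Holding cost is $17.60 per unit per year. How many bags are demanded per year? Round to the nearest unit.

Squaring Q* = √(2DS/H) gives Q*² = 2DS/H.
From Q* = √(2DS/H): D = Q*²H / (2S) = 1,097² × 17.6 / (2 × 221) = 47918.548.

D ≈ 47,919 bags per year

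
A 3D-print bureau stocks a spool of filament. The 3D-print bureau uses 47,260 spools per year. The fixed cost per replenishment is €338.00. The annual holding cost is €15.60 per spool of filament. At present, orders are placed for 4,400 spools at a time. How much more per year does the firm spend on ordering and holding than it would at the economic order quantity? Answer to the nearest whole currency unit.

EOQ = √(2DS/H) = √(2 × 47,260 × 338 / 15.6) ≈ 1431.06.
Cost at Q* = (D/Q*)S + (Q*/2)H = √(2DSH) ≈ €22,324.54.
Cost at Q = 4,400: (47,260/4,400)×338 + (4,400/2)×15.6 = €3,630.43 + €34,320.00 = €37,950.43.
Excess = €37,950.43 − €22,324.54 = €15,625.89.

Extra cost ≈ €15,626 per year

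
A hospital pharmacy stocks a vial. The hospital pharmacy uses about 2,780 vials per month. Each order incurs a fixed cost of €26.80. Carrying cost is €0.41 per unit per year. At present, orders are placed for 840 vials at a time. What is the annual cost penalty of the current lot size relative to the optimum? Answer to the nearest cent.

Extra cost ≈ €380.32 per year

Annual demand D = 2,780 × 12 = 33,360.
EOQ = √(2DS/H) = √(2 × 33,360 × 26.8 / 0.41) ≈ 2088.35.
Cost at Q* = (D/Q*)S + (Q*/2)H = √(2DSH) ≈ €856.22.
Cost at Q = 840: (33,360/840)×26.8 + (840/2)×0.41 = €1,064.34 + €172.20 = €1,236.54.
Excess = €1,236.54 − €856.22 = €380.32.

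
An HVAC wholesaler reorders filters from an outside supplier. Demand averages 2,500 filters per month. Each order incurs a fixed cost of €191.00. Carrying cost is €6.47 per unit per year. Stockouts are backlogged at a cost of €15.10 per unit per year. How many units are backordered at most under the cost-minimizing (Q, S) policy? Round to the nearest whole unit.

Annual demand D = 2,500 × 12 = 30,000.
With planned backorders, Q* = √(2DS/H) · √((H+B)/B).
√(2DS/H) = √(2 × 30,000 × 191 / 6.47) = 1330.884.
√((H+B)/B) = √((6.47+15.1)/15.1) = 1.1952.
Q* ≈ 1590.658.
S* = Q* · H/(H+B) = 1590.658 × 6.47/21.57 ≈ 477.124.

S* ≈ 477 filters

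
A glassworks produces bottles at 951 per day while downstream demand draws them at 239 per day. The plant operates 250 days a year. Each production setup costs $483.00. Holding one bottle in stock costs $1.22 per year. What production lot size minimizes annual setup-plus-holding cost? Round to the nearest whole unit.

Annual demand D = 239 × 250 = 59,750.
Production build-up factor (1 − d/p) = 1 − 239/951 = 0.7487.
Q* = √(2DS / (H(1 − d/p))) = √(2 × 59,750 × 483 / (1.22 × 0.7487)).
= √(57,718,500 / 0.9134) ≈ 7949.281.

Q* ≈ 7,949 bottles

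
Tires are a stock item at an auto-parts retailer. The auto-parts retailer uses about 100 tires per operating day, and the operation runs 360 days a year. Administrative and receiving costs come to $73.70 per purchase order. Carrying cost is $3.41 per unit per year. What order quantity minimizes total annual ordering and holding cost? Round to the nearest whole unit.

Q* ≈ 1,247 tires

Annual demand D = 100 × 360 = 36,000.
EOQ = √(2DS / H) = √(2 × 36,000 × 73.7 / 3.41).
= √(5,306,400 / 3.41) = √1,556,129.0323 ≈ 1247.449.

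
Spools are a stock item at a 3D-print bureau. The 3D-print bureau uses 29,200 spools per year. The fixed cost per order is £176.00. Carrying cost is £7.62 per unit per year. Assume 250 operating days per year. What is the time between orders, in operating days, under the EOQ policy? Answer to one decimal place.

EOQ = √(2DS/H) = √(2 × 29,200 × 176 / 7.62) ≈ 1161.41.
Cycle time = Q*/D × 250 = 1161.41 / 29,200 × 250 ≈ 9.944 days.

T ≈ 9.9 days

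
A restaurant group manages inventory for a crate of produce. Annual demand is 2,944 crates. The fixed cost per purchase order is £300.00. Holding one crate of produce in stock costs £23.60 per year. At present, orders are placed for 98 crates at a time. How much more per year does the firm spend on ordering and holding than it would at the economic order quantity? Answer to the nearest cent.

EOQ = √(2DS/H) = √(2 × 2,944 × 300 / 23.6) ≈ 273.58.
Cost at Q* = (D/Q*)S + (Q*/2)H = √(2DSH) ≈ £6,456.55.
Cost at Q = 98: (2,944/98)×300 + (98/2)×23.6 = £9,012.24 + £1,156.40 = £10,168.64.
Excess = £10,168.64 − £6,456.55 = £3,712.09.

Extra cost ≈ £3,712.09 per year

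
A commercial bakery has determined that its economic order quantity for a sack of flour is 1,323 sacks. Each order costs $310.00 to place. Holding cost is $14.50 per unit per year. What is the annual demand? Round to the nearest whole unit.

D ≈ 40,935 sacks per year

Squaring Q* = √(2DS/H) gives Q*² = 2DS/H.
From Q* = √(2DS/H): D = Q*²H / (2S) = 1,323² × 14.5 / (2 × 310) = 40935.114.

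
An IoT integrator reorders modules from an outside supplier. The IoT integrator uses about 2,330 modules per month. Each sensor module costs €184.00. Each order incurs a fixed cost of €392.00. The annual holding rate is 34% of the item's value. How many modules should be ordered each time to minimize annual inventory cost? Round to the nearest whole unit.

Q* ≈ 592 modules

Annual demand D = 2,330 × 12 = 27,960.
Holding cost H = 0.34 × €184.00 = €62.5600 per unit per year.
EOQ = √(2DS / H) = √(2 × 27,960 × 392 / 62.56).
= √(21,920,640 / 62.56) = √350,393.8619 ≈ 591.941.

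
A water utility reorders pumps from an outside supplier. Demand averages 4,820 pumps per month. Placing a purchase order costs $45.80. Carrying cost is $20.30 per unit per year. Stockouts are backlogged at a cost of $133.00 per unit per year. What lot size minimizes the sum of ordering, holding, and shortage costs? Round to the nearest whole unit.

Q* ≈ 548 pumps

Annual demand D = 4,820 × 12 = 57,840.
With planned backorders, Q* = √(2DS/H) · √((H+B)/B).
√(2DS/H) = √(2 × 57,840 × 45.8 / 20.3) = 510.874.
√((H+B)/B) = √((20.3+133)/133) = 1.0736.
Q* ≈ 548.478.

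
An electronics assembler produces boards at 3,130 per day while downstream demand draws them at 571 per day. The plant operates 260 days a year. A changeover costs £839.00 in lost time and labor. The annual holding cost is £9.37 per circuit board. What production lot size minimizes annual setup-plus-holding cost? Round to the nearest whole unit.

Annual demand D = 571 × 260 = 148,460.
Production build-up factor (1 − d/p) = 1 − 571/3,130 = 0.8176.
Q* = √(2DS / (H(1 − d/p))) = √(2 × 148,460 × 839 / (9.37 × 0.8176)).
= √(249,115,880 / 7.6606) ≈ 5702.535.

Q* ≈ 5,703 boards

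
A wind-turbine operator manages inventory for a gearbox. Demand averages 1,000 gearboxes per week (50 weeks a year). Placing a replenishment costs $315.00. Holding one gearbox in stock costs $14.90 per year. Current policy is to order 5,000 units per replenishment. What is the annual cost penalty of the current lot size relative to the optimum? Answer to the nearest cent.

Annual demand D = 1,000 × 50 = 50,000.
EOQ = √(2DS/H) = √(2 × 50,000 × 315 / 14.9) ≈ 1453.99.
Cost at Q* = (D/Q*)S + (Q*/2)H = √(2DSH) ≈ $21,664.49.
Cost at Q = 5,000: (50,000/5,000)×315 + (5,000/2)×14.9 = $3,150.00 + $37,250.00 = $40,400.00.
Excess = $40,400.00 − $21,664.49 = $18,735.51.

Extra cost ≈ $18,735.51 per year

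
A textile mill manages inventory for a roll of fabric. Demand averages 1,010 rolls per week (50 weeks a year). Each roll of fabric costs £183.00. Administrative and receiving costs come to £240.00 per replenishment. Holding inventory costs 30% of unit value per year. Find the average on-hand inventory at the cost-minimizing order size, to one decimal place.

Annual demand D = 1,010 × 50 = 50,500.
Holding cost H = 0.30 × £183.00 = £54.9000 per unit per year.
The optimal lot size = √(2DS/H) = √(2 × 50,500 × 240 / 54.9) ≈ 664.48.
Average inventory = Q*/2 ≈ 664.48 / 2 = 332.239.

Average inventory ≈ 332.2 rolls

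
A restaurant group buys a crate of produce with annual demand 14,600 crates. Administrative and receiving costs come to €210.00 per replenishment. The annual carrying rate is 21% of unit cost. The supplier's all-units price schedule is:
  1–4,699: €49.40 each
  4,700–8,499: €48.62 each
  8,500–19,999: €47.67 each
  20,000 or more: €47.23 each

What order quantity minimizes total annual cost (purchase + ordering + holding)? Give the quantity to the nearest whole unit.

Holding cost per unit per year at price C is H = 0.21·C.
For each price level, check whether its EOQ is feasible; otherwise the best quantity at that price is the breakpoint.
EOQ at €49.40 = 768.8 (feasible in tier 1): TC = 14,600×€49.40 + (14,600/768.8)×210 + (768.8/2)×0.21×€49.40 = €729,215.80.
EOQ at €48.62 = 775.0 < 4700, so use break Q=4700: TC = 14,600×€48.62 + (14,600/4700.0)×210 + (4700.0/2)×0.21×€48.62 = €734,498.31.
EOQ at €47.67 = 782.7 < 8500, so use break Q=8500: TC = 14,600×€47.67 + (14,600/8500.0)×210 + (8500.0/2)×0.21×€47.67 = €738,888.18.
EOQ at €47.23 = 786.3 < 20000, so use break Q=20000: TC = 14,600×€47.23 + (14,600/20000.0)×210 + (20000.0/2)×0.21×€47.23 = €788,894.30.
Lowest total cost is €729,215.80 at Q = 768.8.

Q* ≈ 769 crates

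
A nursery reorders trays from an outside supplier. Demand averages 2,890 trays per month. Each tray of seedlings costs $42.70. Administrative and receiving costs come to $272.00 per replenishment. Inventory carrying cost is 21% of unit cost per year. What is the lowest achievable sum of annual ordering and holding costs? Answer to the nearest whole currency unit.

Annual demand D = 2,890 × 12 = 34,680.
Holding cost H = 0.21 × $42.70 = $8.9670 per unit per year.
Q* = √(2DS/H) = √(2 × 34,680 × 272 / 8.967) ≈ 1450.49.
At the optimum the two cost components are equal, so total cost = 2·(Q*/2)H = Q*·H.
Minimum total = √(2DSH) = √(2 × 34,680 × 272 × 8.967) ≈ 13006.564.

TC* ≈ $13,007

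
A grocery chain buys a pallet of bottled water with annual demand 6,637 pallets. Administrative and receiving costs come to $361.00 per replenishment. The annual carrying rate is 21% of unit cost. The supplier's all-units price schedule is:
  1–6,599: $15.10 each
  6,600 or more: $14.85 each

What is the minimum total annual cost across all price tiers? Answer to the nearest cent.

TC* ≈ $104,116.80

Holding cost per unit per year at price C is H = 0.21·C.
For each price level, check whether its EOQ is feasible; otherwise the best quantity at that price is the breakpoint.
EOQ at $15.10 = 1229.3 (feasible in tier 1): TC = 6,637×$15.10 + (6,637/1229.3)×361 + (1229.3/2)×0.21×$15.10 = $104,116.80.
EOQ at $14.85 = 1239.6 < 6600, so use break Q=6600: TC = 6,637×$14.85 + (6,637/6600.0)×361 + (6600.0/2)×0.21×$14.85 = $109,213.52.
Lowest total cost among the candidates is at Q = 1229.3.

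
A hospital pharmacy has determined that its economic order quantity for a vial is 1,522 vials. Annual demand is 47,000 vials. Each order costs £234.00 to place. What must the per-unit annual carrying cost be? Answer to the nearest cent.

H ≈ £9.50

Squaring Q* = √(2DS/H) gives Q*² = 2DS/H.
From Q* = √(2DS/H): H = 2DS / Q*² = 2 × 47,000 × 234 / 1,522² = 9.4954.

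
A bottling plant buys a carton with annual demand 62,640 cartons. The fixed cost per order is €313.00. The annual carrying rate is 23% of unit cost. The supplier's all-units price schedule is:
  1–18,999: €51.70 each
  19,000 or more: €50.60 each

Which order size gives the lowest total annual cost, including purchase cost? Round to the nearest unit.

Q* ≈ 1,816 cartons

Holding cost per unit per year at price C is H = 0.23·C.
Evaluate total cost at each tier's feasible EOQ or, if the EOQ is below the tier, at the tier's minimum quantity.
EOQ at €51.70 = 1815.9 (feasible in tier 1): TC = 62,640×€51.70 + (62,640/1815.9)×313 + (1815.9/2)×0.23×€51.70 = €3,260,081.46.
EOQ at €50.60 = 1835.6 < 19000, so use break Q=19000: TC = 62,640×€50.60 + (62,640/19000.0)×313 + (19000.0/2)×0.23×€50.60 = €3,281,176.91.
Lowest total cost is €3,260,081.46 at Q = 1815.9.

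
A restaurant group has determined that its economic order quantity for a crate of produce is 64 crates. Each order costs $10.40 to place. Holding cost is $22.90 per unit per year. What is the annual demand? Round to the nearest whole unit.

D ≈ 4,510 crates per year

Squaring Q* = √(2DS/H) gives Q*² = 2DS/H.
From Q* = √(2DS/H): D = Q*²H / (2S) = 64² × 22.9 / (2 × 10.4) = 4509.538.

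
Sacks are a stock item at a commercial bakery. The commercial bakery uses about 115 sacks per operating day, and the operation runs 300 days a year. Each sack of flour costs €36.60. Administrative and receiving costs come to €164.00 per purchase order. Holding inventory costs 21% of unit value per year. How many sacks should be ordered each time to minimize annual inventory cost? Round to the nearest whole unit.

Annual demand D = 115 × 300 = 34,500.
Holding cost H = 0.21 × €36.60 = €7.6860 per unit per year.
EOQ = √(2DS / H) = √(2 × 34,500 × 164 / 7.686).
= √(11,316,000 / 7.686) = √1,472,287.2756 ≈ 1213.378.

Q* ≈ 1,213 sacks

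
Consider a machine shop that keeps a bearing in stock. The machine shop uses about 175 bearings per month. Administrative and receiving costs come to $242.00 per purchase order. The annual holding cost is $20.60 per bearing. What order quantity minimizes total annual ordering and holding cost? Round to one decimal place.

Q* ≈ 222.1 bearings

Annual demand D = 175 × 12 = 2,100.
EOQ = √(2DS / H) = √(2 × 2,100 × 242 / 20.6).
= √(1,016,400 / 20.6) = √49,339.8058 ≈ 222.126.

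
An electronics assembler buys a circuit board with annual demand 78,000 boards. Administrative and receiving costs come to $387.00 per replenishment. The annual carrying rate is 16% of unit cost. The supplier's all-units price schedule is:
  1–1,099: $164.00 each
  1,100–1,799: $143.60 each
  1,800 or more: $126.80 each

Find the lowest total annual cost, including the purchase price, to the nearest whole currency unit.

TC* ≈ $9,925,429

Holding cost per unit per year at price C is H = 0.16·C.
Candidates are each tier's EOQ (if it falls in that tier) and each price-break quantity.
Tier 1 ($164.00): EOQ = 1516.8 exceeds tier's upper bound 1099, so this tier is dominated.
EOQ at $143.60 = 1621.0 (feasible in tier 2): TC = 78,000×$143.60 + (78,000/1621.0)×387 + (1621.0/2)×0.16×$143.60 = $11,238,043.89.
EOQ at $126.80 = 1725.0 < 1800, so use break Q=1800: TC = 78,000×$126.80 + (78,000/1800.0)×387 + (1800.0/2)×0.16×$126.80 = $9,925,429.20.
Lowest total cost among the candidates is at Q = 1800.0.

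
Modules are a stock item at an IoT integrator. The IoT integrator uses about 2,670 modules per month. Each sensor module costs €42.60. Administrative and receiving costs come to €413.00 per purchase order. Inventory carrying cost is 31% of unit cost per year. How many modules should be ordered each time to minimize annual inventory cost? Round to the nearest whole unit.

Q* ≈ 1,416 modules

Annual demand D = 2,670 × 12 = 32,040.
Holding cost H = 0.31 × €42.60 = €13.2060 per unit per year.
EOQ = √(2DS / H) = √(2 × 32,040 × 413 / 13.206).
= √(26,465,040 / 13.206) = √2,004,016.3562 ≈ 1415.633.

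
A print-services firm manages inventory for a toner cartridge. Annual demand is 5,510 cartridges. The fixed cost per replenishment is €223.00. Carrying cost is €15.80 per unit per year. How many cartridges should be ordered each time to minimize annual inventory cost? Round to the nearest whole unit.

EOQ = √(2DS / H) = √(2 × 5,510 × 223 / 15.8).
= √(2,457,460 / 15.8) = √155,535.443 ≈ 394.380.

Q* ≈ 394 cartridges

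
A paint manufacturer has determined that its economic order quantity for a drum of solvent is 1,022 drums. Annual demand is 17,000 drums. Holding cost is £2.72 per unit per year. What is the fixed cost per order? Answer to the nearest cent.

S ≈ £83.56

The basic EOQ model gives Q* = √(2DS/H); rearrange for the unknown.
From Q* = √(2DS/H): S = Q*²H / (2D) = 1,022² × 2.72 / (2 × 17,000) = 83.5587.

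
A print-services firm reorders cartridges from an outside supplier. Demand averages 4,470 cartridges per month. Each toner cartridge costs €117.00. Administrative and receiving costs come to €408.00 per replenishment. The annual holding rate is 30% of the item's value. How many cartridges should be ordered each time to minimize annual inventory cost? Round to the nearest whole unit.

Annual demand D = 4,470 × 12 = 53,640.
Holding cost H = 0.30 × €117.00 = €35.1000 per unit per year.
EOQ = √(2DS / H) = √(2 × 53,640 × 408 / 35.1).
= √(43,770,240 / 35.1) = √1,247,015.3846 ≈ 1116.698.

Q* ≈ 1,117 cartridges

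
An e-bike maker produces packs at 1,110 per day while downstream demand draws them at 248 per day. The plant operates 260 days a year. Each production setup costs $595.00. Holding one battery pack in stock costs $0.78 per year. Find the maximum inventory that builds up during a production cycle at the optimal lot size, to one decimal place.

I_max ≈ 8,740.4 packs

Annual demand D = 248 × 260 = 64,480.
Production build-up factor (1 − d/p) = 1 − 248/1,110 = 0.7766.
Q* = √(2DS / (H(1 − d/p))) = √(2 × 64,480 × 595 / (0.78 × 0.7766)).
= √(76,731,200 / 0.6057) ≈ 11255.027.
Maximum inventory = Q*(1 − d/p) = 11255.027 × 0.7766 ≈ 8740.391.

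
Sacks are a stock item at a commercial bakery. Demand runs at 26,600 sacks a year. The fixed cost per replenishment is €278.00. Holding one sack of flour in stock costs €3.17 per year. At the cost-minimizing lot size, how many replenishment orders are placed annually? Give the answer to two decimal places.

Q* = √(2DS/H) = √(2 × 26,600 × 278 / 3.17) ≈ 2159.97.
Orders per year = D / Q* = 26,600 / 2159.97 ≈ 12.315.

N ≈ 12.31 orders per year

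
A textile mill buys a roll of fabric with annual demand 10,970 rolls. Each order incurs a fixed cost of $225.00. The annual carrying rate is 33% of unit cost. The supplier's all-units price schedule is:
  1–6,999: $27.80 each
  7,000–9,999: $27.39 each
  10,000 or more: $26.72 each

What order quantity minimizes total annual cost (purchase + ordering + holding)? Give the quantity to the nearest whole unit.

Holding cost per unit per year at price C is H = 0.33·C.
For each price level, check whether its EOQ is feasible; otherwise the best quantity at that price is the breakpoint.
EOQ at $27.80 = 733.6 (feasible in tier 1): TC = 10,970×$27.80 + (10,970/733.6)×225 + (733.6/2)×0.33×$27.80 = $311,695.60.
EOQ at $27.39 = 739.0 < 7000, so use break Q=7000: TC = 10,970×$27.39 + (10,970/7000.0)×225 + (7000.0/2)×0.33×$27.39 = $332,456.36.
EOQ at $26.72 = 748.2 < 10000, so use break Q=10000: TC = 10,970×$26.72 + (10,970/10000.0)×225 + (10000.0/2)×0.33×$26.72 = $337,453.22.
Lowest total cost is $311,695.60 at Q = 733.6.

Q* ≈ 734 rolls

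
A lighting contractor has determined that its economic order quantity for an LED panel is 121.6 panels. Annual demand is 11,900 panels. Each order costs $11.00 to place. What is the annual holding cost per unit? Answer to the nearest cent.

The basic EOQ model gives Q* = √(2DS/H); rearrange for the unknown.
From Q* = √(2DS/H): H = 2DS / Q*² = 2 × 11,900 × 11 / 121.6² = 17.7053.

H ≈ $17.71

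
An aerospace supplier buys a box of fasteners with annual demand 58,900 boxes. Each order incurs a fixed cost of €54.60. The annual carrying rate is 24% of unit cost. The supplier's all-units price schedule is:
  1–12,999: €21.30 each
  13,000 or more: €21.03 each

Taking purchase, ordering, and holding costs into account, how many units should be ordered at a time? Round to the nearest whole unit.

Q* ≈ 1,122 boxes

Holding cost per unit per year at price C is H = 0.24·C.
For each price level, check whether its EOQ is feasible; otherwise the best quantity at that price is the breakpoint.
EOQ at €21.30 = 1121.7 (feasible in tier 1): TC = 58,900×€21.30 + (58,900/1121.7)×54.6 + (1121.7/2)×0.24×€21.30 = €1,260,304.09.
EOQ at €21.03 = 1128.9 < 13000, so use break Q=13000: TC = 58,900×€21.03 + (58,900/13000.0)×54.6 + (13000.0/2)×0.24×€21.03 = €1,271,721.18.
Lowest total cost is €1,260,304.09 at Q = 1121.7.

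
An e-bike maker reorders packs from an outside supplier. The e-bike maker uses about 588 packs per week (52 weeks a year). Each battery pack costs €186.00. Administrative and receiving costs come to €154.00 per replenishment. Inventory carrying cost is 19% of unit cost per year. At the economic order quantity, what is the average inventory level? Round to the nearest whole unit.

Average inventory ≈ 258 packs

Annual demand D = 588 × 52 = 30,576.
Holding cost H = 0.19 × €186.00 = €35.3400 per unit per year.
The optimal lot size = √(2DS/H) = √(2 × 30,576 × 154 / 35.34) ≈ 516.22.
Average inventory = Q*/2 ≈ 516.22 / 2 = 258.109.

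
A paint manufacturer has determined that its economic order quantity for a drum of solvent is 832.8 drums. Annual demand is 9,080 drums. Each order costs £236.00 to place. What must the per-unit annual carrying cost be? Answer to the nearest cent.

H ≈ £6.18

Squaring Q* = √(2DS/H) gives Q*² = 2DS/H.
From Q* = √(2DS/H): H = 2DS / Q*² = 2 × 9,080 × 236 / 832.8² = 6.1794.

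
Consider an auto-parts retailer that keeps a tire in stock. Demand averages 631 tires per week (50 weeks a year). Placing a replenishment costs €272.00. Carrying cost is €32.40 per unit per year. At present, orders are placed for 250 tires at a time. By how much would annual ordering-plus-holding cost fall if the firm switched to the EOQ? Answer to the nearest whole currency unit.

Annual demand D = 631 × 50 = 31,550.
EOQ = √(2DS/H) = √(2 × 31,550 × 272 / 32.4) ≈ 727.82.
Cost at Q* = (D/Q*)S + (Q*/2)H = √(2DSH) ≈ €23,581.51.
Cost at Q = 250: (31,550/250)×272 + (250/2)×32.4 = €34,326.40 + €4,050.00 = €38,376.40.
Excess = €38,376.40 − €23,581.51 = €14,794.89.

Extra cost ≈ €14,795 per year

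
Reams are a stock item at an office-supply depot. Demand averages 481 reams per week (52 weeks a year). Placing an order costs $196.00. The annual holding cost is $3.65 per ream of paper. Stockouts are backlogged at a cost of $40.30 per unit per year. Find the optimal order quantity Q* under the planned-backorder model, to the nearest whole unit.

Q* ≈ 1,712 reams

Annual demand D = 481 × 52 = 25,012.
With planned backorders, Q* = √(2DS/H) · √((H+B)/B).
√(2DS/H) = √(2 × 25,012 × 196 / 3.65) = 1638.969.
√((H+B)/B) = √((3.65+40.3)/40.3) = 1.0443.
Q* ≈ 1711.582.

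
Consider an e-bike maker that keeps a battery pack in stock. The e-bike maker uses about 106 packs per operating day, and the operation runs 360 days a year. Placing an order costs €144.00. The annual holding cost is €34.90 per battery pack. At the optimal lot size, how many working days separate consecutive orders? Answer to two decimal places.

Annual demand D = 106 × 360 = 38,160.
EOQ = √(2DS/H) = √(2 × 38,160 × 144 / 34.9) ≈ 561.16.
Cycle time = Q*/D × 360 = 561.16 / 38,160 × 360 ≈ 5.294 days.

T ≈ 5.29 days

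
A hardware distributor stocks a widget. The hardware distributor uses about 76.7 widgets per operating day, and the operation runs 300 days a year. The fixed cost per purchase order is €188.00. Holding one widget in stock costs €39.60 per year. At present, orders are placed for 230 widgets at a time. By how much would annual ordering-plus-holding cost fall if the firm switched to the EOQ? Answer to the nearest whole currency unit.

Annual demand D = 76.7 × 300 = 23,010.
EOQ = √(2DS/H) = √(2 × 23,010 × 188 / 39.6) ≈ 467.42.
Cost at Q* = (D/Q*)S + (Q*/2)H = √(2DSH) ≈ €18,509.72.
Cost at Q = 230: (23,010/230)×188 + (230/2)×39.6 = €18,808.17 + €4,554.00 = €23,362.17.
Excess = €23,362.17 − €18,509.72 = €4,852.45.

Extra cost ≈ €4,852 per year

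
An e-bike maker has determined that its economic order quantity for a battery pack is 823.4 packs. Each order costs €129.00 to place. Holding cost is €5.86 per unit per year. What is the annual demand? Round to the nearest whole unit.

Invert the EOQ relation Q*² = 2DS/H.
From Q* = √(2DS/H): D = Q*²H / (2S) = 823.4² × 5.86 / (2 × 129) = 15399.252.

D ≈ 15,399 packs per year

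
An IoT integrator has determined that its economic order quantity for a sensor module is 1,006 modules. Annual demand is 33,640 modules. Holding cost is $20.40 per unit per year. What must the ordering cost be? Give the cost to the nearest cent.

Squaring Q* = √(2DS/H) gives Q*² = 2DS/H.
From Q* = √(2DS/H): S = Q*²H / (2D) = 1,006² × 20.4 / (2 × 33,640) = 306.8599.

S ≈ $306.86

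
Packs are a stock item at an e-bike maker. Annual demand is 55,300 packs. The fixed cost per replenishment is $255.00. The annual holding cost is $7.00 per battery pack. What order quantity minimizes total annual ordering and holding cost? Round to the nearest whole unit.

Q* ≈ 2,007 packs

EOQ = √(2DS / H) = √(2 × 55,300 × 255 / 7).
= √(28,203,000 / 7) = √4,029,000 ≈ 2007.237.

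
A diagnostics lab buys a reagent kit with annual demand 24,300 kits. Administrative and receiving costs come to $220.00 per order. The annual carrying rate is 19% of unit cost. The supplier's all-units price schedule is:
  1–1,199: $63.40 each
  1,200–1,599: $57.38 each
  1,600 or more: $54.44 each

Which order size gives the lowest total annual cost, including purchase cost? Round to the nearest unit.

Holding cost per unit per year at price C is H = 0.19·C.
Evaluate total cost at each tier's feasible EOQ or, if the EOQ is below the tier, at the tier's minimum quantity.
EOQ at $63.40 = 942.1 (feasible in tier 1): TC = 24,300×$63.40 + (24,300/942.1)×220 + (942.1/2)×0.19×$63.40 = $1,551,968.83.
EOQ at $57.38 = 990.3 < 1200, so use break Q=1200: TC = 24,300×$57.38 + (24,300/1200.0)×220 + (1200.0/2)×0.19×$57.38 = $1,405,330.32.
EOQ at $54.44 = 1016.7 < 1600, so use break Q=1600: TC = 24,300×$54.44 + (24,300/1600.0)×220 + (1600.0/2)×0.19×$54.44 = $1,334,508.13.
Lowest total cost is $1,334,508.13 at Q = 1600.0.

Q* ≈ 1,600 kits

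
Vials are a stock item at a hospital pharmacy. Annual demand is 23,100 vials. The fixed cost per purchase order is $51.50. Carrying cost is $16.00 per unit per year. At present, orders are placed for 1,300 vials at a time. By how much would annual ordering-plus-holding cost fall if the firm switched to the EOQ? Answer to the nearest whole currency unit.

Extra cost ≈ $5,145 per year

EOQ = √(2DS/H) = √(2 × 23,100 × 51.5 / 16) ≈ 385.62.
Cost at Q* = (D/Q*)S + (Q*/2)H = √(2DSH) ≈ $6,169.99.
Cost at Q = 1,300: (23,100/1,300)×51.5 + (1,300/2)×16 = $915.12 + $10,400.00 = $11,315.12.
Excess = $11,315.12 − $6,169.99 = $5,145.12.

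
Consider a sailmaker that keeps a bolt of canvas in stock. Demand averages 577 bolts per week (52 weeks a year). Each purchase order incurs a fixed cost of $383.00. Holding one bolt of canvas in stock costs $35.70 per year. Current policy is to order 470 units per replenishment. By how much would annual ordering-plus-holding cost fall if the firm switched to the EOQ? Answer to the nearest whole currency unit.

Annual demand D = 577 × 52 = 30,004.
EOQ = √(2DS/H) = √(2 × 30,004 × 383 / 35.7) ≈ 802.36.
Cost at Q* = (D/Q*)S + (Q*/2)H = √(2DSH) ≈ $28,644.29.
Cost at Q = 470: (30,004/470)×383 + (470/2)×35.7 = $24,450.07 + $8,389.50 = $32,839.57.
Excess = $32,839.57 − $28,644.29 = $4,195.28.

Extra cost ≈ $4,195 per year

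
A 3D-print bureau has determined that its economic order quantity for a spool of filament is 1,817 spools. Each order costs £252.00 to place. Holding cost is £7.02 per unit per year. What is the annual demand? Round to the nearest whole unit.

The basic EOQ model gives Q* = √(2DS/H); rearrange for the unknown.
From Q* = √(2DS/H): D = Q*²H / (2S) = 1,817² × 7.02 / (2 × 252) = 45985.025.

D ≈ 45,985 spools per year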